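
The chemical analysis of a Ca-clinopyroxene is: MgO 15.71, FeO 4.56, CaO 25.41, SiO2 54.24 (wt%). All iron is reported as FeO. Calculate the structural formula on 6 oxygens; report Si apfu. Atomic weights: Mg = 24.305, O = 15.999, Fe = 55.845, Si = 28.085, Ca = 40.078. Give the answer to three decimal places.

MgO (M=40.304): mol = 0.38979; Mg = 0.38979, O = 0.38979.
FeO (M=71.844): mol = 0.06347; Fe = 0.06347, O = 0.06347.
CaO (M=56.077): mol = 0.45313; Ca = 0.45313, O = 0.45313.
SiO2 (M=60.083): mol = 0.90275; Si = 0.90275, O = 1.80550.
ΣO = 2.71189; factor = 6/ΣO = 2.21248.
Si apfu = 0.90275 × 2.21248 = 1.997.

1.997 Si apfu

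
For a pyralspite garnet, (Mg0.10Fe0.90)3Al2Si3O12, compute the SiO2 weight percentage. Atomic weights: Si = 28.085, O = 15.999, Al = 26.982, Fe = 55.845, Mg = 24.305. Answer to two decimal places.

36.92 wt%

M((Mg0.10Fe0.90)3Al2Si3O12) = 488.280 g/mol; M(SiO2) = 60.083 g/mol.
Moles SiO2 per formula unit = 3 Si ÷ 1 = 3.0000.
SiO2 fraction = (3.0000 × 60.083) / 488.280 = 180.249/488.280 = 0.3692.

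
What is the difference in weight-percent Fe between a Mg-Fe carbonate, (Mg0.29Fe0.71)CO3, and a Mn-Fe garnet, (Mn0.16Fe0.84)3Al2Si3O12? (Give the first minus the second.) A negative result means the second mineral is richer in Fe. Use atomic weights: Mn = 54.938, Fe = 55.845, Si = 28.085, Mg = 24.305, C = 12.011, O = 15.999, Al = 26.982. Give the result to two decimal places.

8.86 percentage points

Fe in (Mg0.29Fe0.71)CO3: molar mass 106.706 g/mol; 0.71×55.845 = 39.650 g → 37.16 wt%.
Fe in (Mn0.16Fe0.84)3Al2Si3O12: molar mass 497.307 g/mol; 2.52×55.845 = 140.729 g → 28.30 wt%.
Difference = 37.16 − 28.30 = 8.86 percentage points.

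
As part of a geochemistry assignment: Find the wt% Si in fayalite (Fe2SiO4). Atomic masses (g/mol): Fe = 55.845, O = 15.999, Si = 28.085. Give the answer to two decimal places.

13.78 weight percent

Formula mass = 2·55.845 + 1·28.085 + 4·15.999 = 203.771 g/mol, of which 28.085 g is Si.
So Si makes up 28.085/203.771 = 0.1378 of the mass, i.e. 13.78%.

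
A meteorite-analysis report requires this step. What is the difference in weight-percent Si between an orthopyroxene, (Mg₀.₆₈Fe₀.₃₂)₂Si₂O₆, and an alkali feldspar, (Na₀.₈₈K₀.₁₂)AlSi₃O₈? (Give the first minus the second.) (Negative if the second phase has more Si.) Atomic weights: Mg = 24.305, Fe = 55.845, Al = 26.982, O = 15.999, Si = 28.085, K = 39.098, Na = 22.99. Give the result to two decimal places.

-6.48 percentage points

Si in (Mg₀.₆₈Fe₀.₃₂)₂Si₂O₆: molar mass 220.960 g/mol; 2×28.085 = 56.170 g → 25.42 wt%.
Si in (Na₀.₈₈K₀.₁₂)AlSi₃O₈: molar mass 264.152 g/mol; 3×28.085 = 84.255 g → 31.90 wt%.
Difference = 25.42 − 31.90 = -6.48 percentage points.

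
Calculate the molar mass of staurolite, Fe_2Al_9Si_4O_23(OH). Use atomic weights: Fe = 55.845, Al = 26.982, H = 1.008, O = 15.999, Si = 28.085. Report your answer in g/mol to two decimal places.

Fe: 2 × 55.845 = 111.6900
Al: 9 × 26.982 = 242.8380
Si: 4 × 28.085 = 112.3400
O: 24 × 15.999 = 383.9760
H: 1 × 1.008 = 1.0080
Summing the contributions gives the formula mass.

851.85 g/mol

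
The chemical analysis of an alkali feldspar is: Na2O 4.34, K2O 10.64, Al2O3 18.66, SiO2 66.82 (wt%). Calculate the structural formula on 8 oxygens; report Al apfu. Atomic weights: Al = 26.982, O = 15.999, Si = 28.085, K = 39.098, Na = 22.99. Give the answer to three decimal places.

0.990 Al apfu

Na2O (M=61.979): mol = 0.07002; Na = 0.14004, O = 0.07002.
K2O (M=94.195): mol = 0.11296; K = 0.22592, O = 0.11296.
Al2O3 (M=101.961): mol = 0.18301; Al = 0.36602, O = 0.54903.
SiO2 (M=60.083): mol = 1.11213; Si = 1.11213, O = 2.22426.
ΣO = 2.95627; factor = 8/ΣO = 2.70611.
Al apfu = 0.36602 × 2.70611 = 0.990.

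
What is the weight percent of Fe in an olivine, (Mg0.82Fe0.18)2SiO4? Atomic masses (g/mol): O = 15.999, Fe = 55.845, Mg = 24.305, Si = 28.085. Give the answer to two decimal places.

M((Mg0.82Fe0.18)2SiO4) = 152.045 g/mol.
Fe contributes 0.36 × 55.845 = 20.104 g per mole.
20.104/152.045 = 0.1322 → 13.22%.

13.22 mass %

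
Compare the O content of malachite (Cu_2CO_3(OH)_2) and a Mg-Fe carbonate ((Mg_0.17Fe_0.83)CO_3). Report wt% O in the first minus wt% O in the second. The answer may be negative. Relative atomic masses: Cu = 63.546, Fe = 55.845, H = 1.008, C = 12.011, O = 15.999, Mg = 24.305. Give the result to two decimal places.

O in Cu_2CO_3(OH)_2: molar mass 221.114 g/mol; 5×15.999 = 79.995 g → 36.18 wt%.
O in (Mg_0.17Fe_0.83)CO_3: molar mass 110.491 g/mol; 3×15.999 = 47.997 g → 43.44 wt%.
Difference = 36.18 − 43.44 = -7.26 percentage points.

-7.26 percentage points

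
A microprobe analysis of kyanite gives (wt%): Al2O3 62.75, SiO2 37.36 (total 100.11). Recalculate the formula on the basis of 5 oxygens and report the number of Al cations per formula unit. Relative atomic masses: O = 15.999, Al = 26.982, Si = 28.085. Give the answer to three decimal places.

62.75 wt% Al2O3 ÷ 101.961 g/mol = 0.61543 mol, giving 1.23086 Al and 1.84629 O.
37.36 wt% SiO2 ÷ 60.083 g/mol = 0.62181 mol, giving 0.62181 Si and 1.24362 O.
Oxygen sums to 3.08991; scaling by 5/3.08991 = 1.61817 puts the formula on 5 O.
Al: 1.23086 × 1.61817 = 1.992 atoms per formula unit.

1.992 Al apfu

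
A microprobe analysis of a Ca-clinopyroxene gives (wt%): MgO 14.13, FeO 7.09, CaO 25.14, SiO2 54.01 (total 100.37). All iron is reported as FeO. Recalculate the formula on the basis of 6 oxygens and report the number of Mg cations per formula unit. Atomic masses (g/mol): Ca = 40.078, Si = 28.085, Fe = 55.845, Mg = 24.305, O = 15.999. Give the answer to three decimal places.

MgO: 14.13/40.304 = 0.35059 mol → 0.35059 mol Mg, 0.35059 mol O.
FeO: 7.09/71.844 = 0.09869 mol → 0.09869 mol Fe, 0.09869 mol O.
CaO: 25.14/56.077 = 0.44831 mol → 0.44831 mol Ca, 0.44831 mol O.
SiO2: 54.01/60.083 = 0.89892 mol → 0.89892 mol Si, 1.79784 mol O.
Total oxygen = 2.69543 mol. Normalization factor = 6/2.69543 = 2.22599.
Mg per 6 O = 0.35059 × 2.22599 = 0.780.

0.780 Mg apfu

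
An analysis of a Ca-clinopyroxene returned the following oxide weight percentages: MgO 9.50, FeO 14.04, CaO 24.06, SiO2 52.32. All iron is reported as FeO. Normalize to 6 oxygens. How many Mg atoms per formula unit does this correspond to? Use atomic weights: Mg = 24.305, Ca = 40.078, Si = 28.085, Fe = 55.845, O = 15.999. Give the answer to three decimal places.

0.544 Mg apfu

MgO: 9.50/40.304 = 0.23571 mol → 0.23571 mol Mg, 0.23571 mol O.
FeO: 14.04/71.844 = 0.19542 mol → 0.19542 mol Fe, 0.19542 mol O.
CaO: 24.06/56.077 = 0.42905 mol → 0.42905 mol Ca, 0.42905 mol O.
SiO2: 52.32/60.083 = 0.87080 mol → 0.87080 mol Si, 1.74160 mol O.
Total oxygen = 2.60178 mol. Normalization factor = 6/2.60178 = 2.30611.
Mg per 6 O = 0.23571 × 2.30611 = 0.544.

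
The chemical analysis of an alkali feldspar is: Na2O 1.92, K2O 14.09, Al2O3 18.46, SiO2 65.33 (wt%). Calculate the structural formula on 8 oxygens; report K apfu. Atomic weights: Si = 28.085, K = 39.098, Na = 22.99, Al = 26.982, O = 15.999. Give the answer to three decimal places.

1.92 wt% Na2O ÷ 61.979 g/mol = 0.03098 mol, giving 0.06196 Na and 0.03098 O.
14.09 wt% K2O ÷ 94.195 g/mol = 0.14958 mol, giving 0.29916 K and 0.14958 O.
18.46 wt% Al2O3 ÷ 101.961 g/mol = 0.18105 mol, giving 0.36210 Al and 0.54315 O.
65.33 wt% SiO2 ÷ 60.083 g/mol = 1.08733 mol, giving 1.08733 Si and 2.17466 O.
Oxygen sums to 2.89837; scaling by 8/2.89837 = 2.76017 puts the formula on 8 O.
K: 0.29916 × 2.76017 = 0.826 atoms per formula unit.

0.826 K apfu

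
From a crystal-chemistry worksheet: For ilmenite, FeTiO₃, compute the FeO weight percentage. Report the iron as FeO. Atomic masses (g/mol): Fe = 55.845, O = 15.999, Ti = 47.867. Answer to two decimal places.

47.36 wt%

Formula mass = 151.709 g/mol.
1 Fe → 1.0000 mol FeO per formula unit; M(FeO) = 71.844, so FeO mass = 71.844 g.
71.844/151.709 × 100 = 47.36 wt%.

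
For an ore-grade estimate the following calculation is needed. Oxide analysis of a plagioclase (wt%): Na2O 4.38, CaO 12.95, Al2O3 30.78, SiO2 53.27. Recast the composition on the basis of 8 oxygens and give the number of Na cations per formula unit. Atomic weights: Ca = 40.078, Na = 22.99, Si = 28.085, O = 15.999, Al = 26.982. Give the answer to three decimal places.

0.379 Na apfu

Na2O (M=61.979): mol = 0.07067; Na = 0.14134, O = 0.07067.
CaO (M=56.077): mol = 0.23093; Ca = 0.23093, O = 0.23093.
Al2O3 (M=101.961): mol = 0.30188; Al = 0.60376, O = 0.90564.
SiO2 (M=60.083): mol = 0.88661; Si = 0.88661, O = 1.77322.
ΣO = 2.98046; factor = 8/ΣO = 2.68415.
Na apfu = 0.14134 × 2.68415 = 0.379.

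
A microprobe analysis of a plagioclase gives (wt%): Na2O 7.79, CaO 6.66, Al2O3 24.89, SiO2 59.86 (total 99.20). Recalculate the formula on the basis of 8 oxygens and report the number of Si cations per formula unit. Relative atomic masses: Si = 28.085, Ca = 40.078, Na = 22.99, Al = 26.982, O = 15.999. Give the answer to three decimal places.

7.79 wt% Na2O ÷ 61.979 g/mol = 0.12569 mol, giving 0.25138 Na and 0.12569 O.
6.66 wt% CaO ÷ 56.077 g/mol = 0.11877 mol, giving 0.11877 Ca and 0.11877 O.
24.89 wt% Al2O3 ÷ 101.961 g/mol = 0.24411 mol, giving 0.48822 Al and 0.73233 O.
59.86 wt% SiO2 ÷ 60.083 g/mol = 0.99629 mol, giving 0.99629 Si and 1.99258 O.
Oxygen sums to 2.96937; scaling by 8/2.96937 = 2.69417 puts the formula on 8 O.
Si: 0.99629 × 2.69417 = 2.684 atoms per formula unit.

2.684 Si apfu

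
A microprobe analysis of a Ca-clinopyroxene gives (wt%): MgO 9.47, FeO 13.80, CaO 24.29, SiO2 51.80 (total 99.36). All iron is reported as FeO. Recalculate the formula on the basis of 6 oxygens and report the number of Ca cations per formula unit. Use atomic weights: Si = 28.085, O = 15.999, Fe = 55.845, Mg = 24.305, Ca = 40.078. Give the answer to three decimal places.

MgO (M=40.304): mol = 0.23496; Mg = 0.23496, O = 0.23496.
FeO (M=71.844): mol = 0.19208; Fe = 0.19208, O = 0.19208.
CaO (M=56.077): mol = 0.43315; Ca = 0.43315, O = 0.43315.
SiO2 (M=60.083): mol = 0.86214; Si = 0.86214, O = 1.72428.
ΣO = 2.58447; factor = 6/ΣO = 2.32156.
Ca apfu = 0.43315 × 2.32156 = 1.006.

1.006 Ca apfu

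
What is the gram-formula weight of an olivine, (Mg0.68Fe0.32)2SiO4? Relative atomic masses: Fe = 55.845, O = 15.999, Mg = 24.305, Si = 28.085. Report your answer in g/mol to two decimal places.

160.88 g/mol

The formula mass is the sum 1.36(24.305) + 0.64(55.845) + 1(28.085) + 4(15.999).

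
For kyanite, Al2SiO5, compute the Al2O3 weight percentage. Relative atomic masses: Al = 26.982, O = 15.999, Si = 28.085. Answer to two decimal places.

62.92 wt%

M(Al2SiO5) = 162.044 g/mol; M(Al2O3) = 101.961 g/mol.
Moles Al2O3 per formula unit = 2 Al ÷ 2 = 1.0000.
Al2O3 fraction = (1.0000 × 101.961) / 162.044 = 101.961/162.044 = 0.6292.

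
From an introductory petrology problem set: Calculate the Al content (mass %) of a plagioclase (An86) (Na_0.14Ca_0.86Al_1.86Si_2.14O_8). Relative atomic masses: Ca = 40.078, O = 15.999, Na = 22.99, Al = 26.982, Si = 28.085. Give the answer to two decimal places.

18.19 mass %

M(Na_0.14Ca_0.86Al_1.86Si_2.14O_8) = 275.966 g/mol.
Al contributes 1.86 × 26.982 = 50.187 g per mole.
50.187/275.966 = 0.1819 → 18.19%.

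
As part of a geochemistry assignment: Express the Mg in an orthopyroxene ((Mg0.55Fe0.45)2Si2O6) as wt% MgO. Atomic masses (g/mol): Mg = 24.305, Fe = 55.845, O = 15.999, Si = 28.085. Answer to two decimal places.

Molar mass of (Mg0.55Fe0.45)2Si2O6 = 1.10·24.305 + 0.90·55.845 + 2·28.085 + 6·15.999 = 229.160 g/mol.
Each formula unit contains 1.10 Mg, equivalent to 1.10/1 = 1.1000 mol MgO.
M(MgO) = 1×24.305 + 1×15.999 = 40.304 g/mol.
Mass of MgO per formula unit = 1.1000 × 40.304 = 44.334 g.
MgO wt% = 44.334 / 229.160 × 100 = 19.35%.

19.35 wt%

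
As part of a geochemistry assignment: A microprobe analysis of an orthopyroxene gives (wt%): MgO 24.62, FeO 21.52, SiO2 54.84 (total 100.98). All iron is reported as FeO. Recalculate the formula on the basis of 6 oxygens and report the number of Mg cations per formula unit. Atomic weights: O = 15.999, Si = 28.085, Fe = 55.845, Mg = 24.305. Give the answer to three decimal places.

1.340 Mg apfu

MgO: 24.62/40.304 = 0.61086 mol → 0.61086 mol Mg, 0.61086 mol O.
FeO: 21.52/71.844 = 0.29954 mol → 0.29954 mol Fe, 0.29954 mol O.
SiO2: 54.84/60.083 = 0.91274 mol → 0.91274 mol Si, 1.82548 mol O.
Total oxygen = 2.73588 mol. Normalization factor = 6/2.73588 = 2.19308.
Mg per 6 O = 0.61086 × 2.19308 = 1.340.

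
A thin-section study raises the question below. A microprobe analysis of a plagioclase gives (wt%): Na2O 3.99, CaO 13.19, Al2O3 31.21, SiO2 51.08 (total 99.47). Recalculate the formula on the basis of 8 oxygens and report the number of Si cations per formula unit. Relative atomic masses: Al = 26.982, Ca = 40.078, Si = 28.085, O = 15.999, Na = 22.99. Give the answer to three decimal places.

3.99 wt% Na2O ÷ 61.979 g/mol = 0.06438 mol, giving 0.12876 Na and 0.06438 O.
13.19 wt% CaO ÷ 56.077 g/mol = 0.23521 mol, giving 0.23521 Ca and 0.23521 O.
31.21 wt% Al2O3 ÷ 101.961 g/mol = 0.30610 mol, giving 0.61220 Al and 0.91830 O.
51.08 wt% SiO2 ÷ 60.083 g/mol = 0.85016 mol, giving 0.85016 Si and 1.70032 O.
Oxygen sums to 2.91821; scaling by 8/2.91821 = 2.74141 puts the formula on 8 O.
Si: 0.85016 × 2.74141 = 2.331 atoms per formula unit.

2.331 Si apfu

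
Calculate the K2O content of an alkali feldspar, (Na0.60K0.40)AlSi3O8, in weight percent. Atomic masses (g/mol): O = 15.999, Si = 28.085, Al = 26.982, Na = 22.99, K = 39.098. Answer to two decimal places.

Molar mass of (Na0.60K0.40)AlSi3O8 = 0.60·22.99 + 0.40·39.098 + 1·26.982 + 3·28.085 + 8·15.999 = 268.662 g/mol.
Each formula unit contains 0.40 K, equivalent to 0.40/2 = 0.2000 mol K2O.
M(K2O) = 2×39.098 + 1×15.999 = 94.195 g/mol.
Mass of K2O per formula unit = 0.2000 × 94.195 = 18.839 g.
K2O wt% = 18.839 / 268.662 × 100 = 7.01%.

7.01 wt%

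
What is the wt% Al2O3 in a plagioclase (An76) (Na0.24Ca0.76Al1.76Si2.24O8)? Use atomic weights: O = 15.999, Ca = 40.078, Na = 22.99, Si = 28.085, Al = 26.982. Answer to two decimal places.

M(Na0.24Ca0.76Al1.76Si2.24O8) = 274.368 g/mol; M(Al2O3) = 101.961 g/mol.
Moles Al2O3 per formula unit = 1.76 Al ÷ 2 = 0.8800.
Al2O3 fraction = (0.8800 × 101.961) / 274.368 = 89.726/274.368 = 0.3270.

32.70 wt%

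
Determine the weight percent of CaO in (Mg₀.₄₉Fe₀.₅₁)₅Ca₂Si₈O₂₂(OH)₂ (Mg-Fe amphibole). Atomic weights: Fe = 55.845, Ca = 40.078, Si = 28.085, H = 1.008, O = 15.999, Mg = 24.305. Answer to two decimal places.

Formula mass = 892.780 g/mol.
2 Ca → 2.0000 mol CaO per formula unit; M(CaO) = 56.077, so CaO mass = 112.154 g.
112.154/892.780 × 100 = 12.56 wt%.

12.56 wt%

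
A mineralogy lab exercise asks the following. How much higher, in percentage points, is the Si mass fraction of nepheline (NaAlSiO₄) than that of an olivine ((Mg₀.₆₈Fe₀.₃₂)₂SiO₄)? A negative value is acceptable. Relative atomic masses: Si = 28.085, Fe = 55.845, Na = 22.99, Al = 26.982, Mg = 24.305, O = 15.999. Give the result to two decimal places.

Si in NaAlSiO₄: molar mass 142.053 g/mol; 1×28.085 = 28.085 g → 19.77 wt%.
Si in (Mg₀.₆₈Fe₀.₃₂)₂SiO₄: molar mass 160.877 g/mol; 1×28.085 = 28.085 g → 17.46 wt%.
Difference = 19.77 − 17.46 = 2.31 percentage points.

2.31 percentage points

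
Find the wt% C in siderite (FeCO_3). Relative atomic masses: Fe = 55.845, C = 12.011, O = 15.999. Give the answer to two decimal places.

Molar mass of FeCO_3: 1·55.845 + 1·12.011 + 3·15.999 = 115.853 g/mol.
Mass of C per formula unit: 1 × 12.011 = 12.011 g.
Weight fraction C = 12.011 / 115.853 = 0.1037.

10.37 mass %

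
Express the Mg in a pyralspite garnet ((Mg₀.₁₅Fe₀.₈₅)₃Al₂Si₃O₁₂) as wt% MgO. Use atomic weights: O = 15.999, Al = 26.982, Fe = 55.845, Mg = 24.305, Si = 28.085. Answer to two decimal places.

Formula mass = 483.549 g/mol.
0.45 Mg → 0.4500 mol MgO per formula unit; M(MgO) = 40.304, so MgO mass = 18.137 g.
18.137/483.549 × 100 = 3.75 wt%.

3.75 wt%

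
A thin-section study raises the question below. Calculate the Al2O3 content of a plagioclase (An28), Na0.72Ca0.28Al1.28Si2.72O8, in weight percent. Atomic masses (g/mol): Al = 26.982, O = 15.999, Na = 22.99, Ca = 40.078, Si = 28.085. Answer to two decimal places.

24.47 wt%

Formula mass = 266.695 g/mol.
1.28 Al → 0.6400 mol Al2O3 per formula unit; M(Al2O3) = 101.961, so Al2O3 mass = 65.255 g.
65.255/266.695 × 100 = 24.47 wt%.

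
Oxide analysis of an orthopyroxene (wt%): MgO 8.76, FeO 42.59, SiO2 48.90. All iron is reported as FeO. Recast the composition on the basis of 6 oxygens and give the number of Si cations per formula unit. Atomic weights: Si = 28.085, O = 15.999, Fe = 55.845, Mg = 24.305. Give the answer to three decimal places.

2.003 Si apfu

MgO: 8.76/40.304 = 0.21735 mol → 0.21735 mol Mg, 0.21735 mol O.
FeO: 42.59/71.844 = 0.59281 mol → 0.59281 mol Fe, 0.59281 mol O.
SiO2: 48.90/60.083 = 0.81387 mol → 0.81387 mol Si, 1.62774 mol O.
Total oxygen = 2.43790 mol. Normalization factor = 6/2.43790 = 2.46113.
Si per 6 O = 0.81387 × 2.46113 = 2.003.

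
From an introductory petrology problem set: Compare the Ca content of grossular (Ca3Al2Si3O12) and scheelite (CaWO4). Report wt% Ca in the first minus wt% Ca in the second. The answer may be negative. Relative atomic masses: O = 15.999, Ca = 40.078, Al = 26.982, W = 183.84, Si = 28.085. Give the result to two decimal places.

12.77 percentage points

First mineral: 120.234 g Ca in 450.441 g formula = 26.69 wt% Ca.
Second mineral: 40.078 g Ca in 287.914 g formula = 13.92 wt% Ca.
26.69% − 13.92% gives a difference of 12.77 percentage points.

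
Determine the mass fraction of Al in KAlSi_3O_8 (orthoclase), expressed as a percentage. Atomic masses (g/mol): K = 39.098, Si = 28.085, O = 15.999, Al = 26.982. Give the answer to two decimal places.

9.69 weight percent

Molar mass of KAlSi_3O_8: 1×39.098 + 1×26.982 + 3×28.085 + 8×15.999 = 278.327 g/mol.
Mass of Al per formula unit: 1 × 26.982 = 26.982 g.
Weight fraction Al = 26.982 / 278.327 = 0.0969.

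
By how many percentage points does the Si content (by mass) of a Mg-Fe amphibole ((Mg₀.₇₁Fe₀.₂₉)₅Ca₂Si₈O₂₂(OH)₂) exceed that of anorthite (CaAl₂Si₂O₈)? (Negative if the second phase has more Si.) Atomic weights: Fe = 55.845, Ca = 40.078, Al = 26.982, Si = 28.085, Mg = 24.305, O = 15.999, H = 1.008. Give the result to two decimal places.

5.99 percentage points

Si in (Mg₀.₇₁Fe₀.₂₉)₅Ca₂Si₈O₂₂(OH)₂: molar mass 858.086 g/mol; 8×28.085 = 224.680 g → 26.18 wt%.
Si in CaAl₂Si₂O₈: molar mass 278.204 g/mol; 2×28.085 = 56.170 g → 20.19 wt%.
Difference = 26.18 − 20.19 = 5.99 percentage points.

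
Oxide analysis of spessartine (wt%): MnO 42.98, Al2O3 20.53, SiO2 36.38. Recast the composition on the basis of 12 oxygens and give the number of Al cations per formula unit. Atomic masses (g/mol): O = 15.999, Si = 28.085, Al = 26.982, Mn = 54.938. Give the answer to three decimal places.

1.996 Al apfu

MnO (M=70.937): mol = 0.60589; Mn = 0.60589, O = 0.60589.
Al2O3 (M=101.961): mol = 0.20135; Al = 0.40270, O = 0.60405.
SiO2 (M=60.083): mol = 0.60550; Si = 0.60550, O = 1.21100.
ΣO = 2.42094; factor = 12/ΣO = 4.95675.
Al apfu = 0.40270 × 4.95675 = 1.996.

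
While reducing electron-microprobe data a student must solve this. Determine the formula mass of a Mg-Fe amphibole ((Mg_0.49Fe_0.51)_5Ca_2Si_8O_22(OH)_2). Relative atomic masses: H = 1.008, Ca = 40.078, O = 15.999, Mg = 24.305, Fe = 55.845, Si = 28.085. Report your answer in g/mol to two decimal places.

The formula mass is the sum 2.45(24.305) + 2.55(55.845) + 2(40.078) + 8(28.085) + 24(15.999) + 2(1.008).

892.78 g/mol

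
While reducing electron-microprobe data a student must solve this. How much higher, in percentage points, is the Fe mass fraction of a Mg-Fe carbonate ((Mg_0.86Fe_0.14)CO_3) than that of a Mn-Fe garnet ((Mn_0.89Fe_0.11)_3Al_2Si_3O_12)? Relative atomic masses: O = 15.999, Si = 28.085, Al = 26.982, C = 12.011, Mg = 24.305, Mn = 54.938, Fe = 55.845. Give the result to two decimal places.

M((Mg_0.86Fe_0.14)CO_3) = 88.729 g/mol, so wt% Fe = 7.818/88.729 × 100 = 8.81%.
M((Mn_0.89Fe_0.11)_3Al_2Si_3O_12) = 495.320 g/mol, so wt% Fe = 18.429/495.320 × 100 = 3.72%.
8.81 − 3.72 = 5.09 pp.

5.09 percentage points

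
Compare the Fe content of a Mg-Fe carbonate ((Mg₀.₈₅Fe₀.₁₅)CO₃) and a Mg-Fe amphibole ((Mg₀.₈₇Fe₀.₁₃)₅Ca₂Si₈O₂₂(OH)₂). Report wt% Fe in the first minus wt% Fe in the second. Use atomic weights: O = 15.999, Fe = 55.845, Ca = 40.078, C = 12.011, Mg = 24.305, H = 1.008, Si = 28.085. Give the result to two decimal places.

5.05 percentage points

M((Mg₀.₈₅Fe₀.₁₅)CO₃) = 89.044 g/mol, so wt% Fe = 8.377/89.044 × 100 = 9.41%.
M((Mg₀.₈₇Fe₀.₁₃)₅Ca₂Si₈O₂₂(OH)₂) = 832.854 g/mol, so wt% Fe = 36.299/832.854 × 100 = 4.36%.
9.41 − 4.36 = 5.05 pp.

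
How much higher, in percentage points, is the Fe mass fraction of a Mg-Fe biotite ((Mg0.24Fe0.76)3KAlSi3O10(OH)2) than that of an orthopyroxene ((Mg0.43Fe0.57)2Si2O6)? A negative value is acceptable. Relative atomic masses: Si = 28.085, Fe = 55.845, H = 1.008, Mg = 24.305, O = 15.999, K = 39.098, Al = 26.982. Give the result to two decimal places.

M((Mg0.24Fe0.76)3KAlSi3O10(OH)2) = 489.165 g/mol, so wt% Fe = 127.327/489.165 × 100 = 26.03%.
M((Mg0.43Fe0.57)2Si2O6) = 236.730 g/mol, so wt% Fe = 63.663/236.730 × 100 = 26.89%.
26.03 − 26.89 = -0.86 pp.

-0.86 percentage points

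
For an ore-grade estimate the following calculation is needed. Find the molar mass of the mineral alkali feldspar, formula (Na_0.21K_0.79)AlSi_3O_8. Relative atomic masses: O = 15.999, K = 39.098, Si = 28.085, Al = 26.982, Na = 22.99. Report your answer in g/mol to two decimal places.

M = 0.21*22.99 + 0.79*39.098 + 1*26.982 + 3*28.085 + 8*15.999

274.94 g/mol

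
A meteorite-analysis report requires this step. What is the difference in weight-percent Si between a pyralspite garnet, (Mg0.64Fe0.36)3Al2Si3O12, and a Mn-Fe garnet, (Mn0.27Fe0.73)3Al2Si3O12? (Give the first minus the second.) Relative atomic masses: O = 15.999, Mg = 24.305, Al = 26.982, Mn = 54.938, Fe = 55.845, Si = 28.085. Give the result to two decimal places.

2.32 percentage points

Si in (Mg0.64Fe0.36)3Al2Si3O12: molar mass 437.185 g/mol; 3×28.085 = 84.255 g → 19.27 wt%.
Si in (Mn0.27Fe0.73)3Al2Si3O12: molar mass 497.007 g/mol; 3×28.085 = 84.255 g → 16.95 wt%.
Difference = 19.27 − 16.95 = 2.32 percentage points.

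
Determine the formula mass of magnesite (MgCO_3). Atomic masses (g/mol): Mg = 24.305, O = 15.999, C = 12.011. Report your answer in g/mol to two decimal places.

The formula mass is the sum 1(24.305) + 1(12.011) + 3(15.999).

84.31 g/mol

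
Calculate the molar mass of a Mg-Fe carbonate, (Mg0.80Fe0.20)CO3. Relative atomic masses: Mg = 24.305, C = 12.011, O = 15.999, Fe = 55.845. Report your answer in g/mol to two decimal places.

90.62 g/mol

Mg: 0.80 × 24.305 = 19.4440
Fe: 0.20 × 55.845 = 11.1690
C: 1 × 12.011 = 12.0110
O: 3 × 15.999 = 47.9970
Summing the contributions gives the formula mass.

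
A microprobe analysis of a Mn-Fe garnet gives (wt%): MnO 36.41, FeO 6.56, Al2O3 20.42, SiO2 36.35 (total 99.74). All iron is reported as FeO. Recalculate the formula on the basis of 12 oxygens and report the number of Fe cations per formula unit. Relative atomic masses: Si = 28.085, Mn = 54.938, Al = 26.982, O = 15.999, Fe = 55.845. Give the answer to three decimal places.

36.41 wt% MnO ÷ 70.937 g/mol = 0.51327 mol, giving 0.51327 Mn and 0.51327 O.
6.56 wt% FeO ÷ 71.844 g/mol = 0.09131 mol, giving 0.09131 Fe and 0.09131 O.
20.42 wt% Al2O3 ÷ 101.961 g/mol = 0.20027 mol, giving 0.40054 Al and 0.60081 O.
36.35 wt% SiO2 ÷ 60.083 g/mol = 0.60500 mol, giving 0.60500 Si and 1.21000 O.
Oxygen sums to 2.41539; scaling by 12/2.41539 = 4.96814 puts the formula on 12 O.
Fe: 0.09131 × 4.96814 = 0.454 atoms per formula unit.

0.454 Fe apfu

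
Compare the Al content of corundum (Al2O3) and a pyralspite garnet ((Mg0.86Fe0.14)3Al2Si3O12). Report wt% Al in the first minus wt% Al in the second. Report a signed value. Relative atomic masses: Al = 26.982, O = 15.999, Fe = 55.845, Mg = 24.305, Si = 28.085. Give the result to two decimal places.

39.97 percentage points

Al in Al2O3: molar mass 101.961 g/mol; 2×26.982 = 53.964 g → 52.93 wt%.
Al in (Mg0.86Fe0.14)3Al2Si3O12: molar mass 416.369 g/mol; 2×26.982 = 53.964 g → 12.96 wt%.
Difference = 52.93 − 12.96 = 39.97 percentage points.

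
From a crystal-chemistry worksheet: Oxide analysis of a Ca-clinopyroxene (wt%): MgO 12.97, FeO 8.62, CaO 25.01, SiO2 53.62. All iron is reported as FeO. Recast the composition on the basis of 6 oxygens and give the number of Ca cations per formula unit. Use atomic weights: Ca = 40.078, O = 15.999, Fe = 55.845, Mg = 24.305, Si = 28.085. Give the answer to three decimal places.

1.001 Ca apfu

MgO: 12.97/40.304 = 0.32180 mol → 0.32180 mol Mg, 0.32180 mol O.
FeO: 8.62/71.844 = 0.11998 mol → 0.11998 mol Fe, 0.11998 mol O.
CaO: 25.01/56.077 = 0.44599 mol → 0.44599 mol Ca, 0.44599 mol O.
SiO2: 53.62/60.083 = 0.89243 mol → 0.89243 mol Si, 1.78486 mol O.
Total oxygen = 2.67263 mol. Normalization factor = 6/2.67263 = 2.24498.
Ca per 6 O = 0.44599 × 2.24498 = 1.001.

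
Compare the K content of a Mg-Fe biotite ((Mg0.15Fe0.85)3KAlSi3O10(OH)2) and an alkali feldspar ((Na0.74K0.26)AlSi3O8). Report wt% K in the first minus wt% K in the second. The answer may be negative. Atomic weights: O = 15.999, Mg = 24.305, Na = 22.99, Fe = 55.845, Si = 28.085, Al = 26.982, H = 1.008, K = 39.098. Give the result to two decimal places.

M((Mg0.15Fe0.85)3KAlSi3O10(OH)2) = 497.681 g/mol, so wt% K = 39.098/497.681 × 100 = 7.86%.
M((Na0.74K0.26)AlSi3O8) = 266.407 g/mol, so wt% K = 10.165/266.407 × 100 = 3.82%.
7.86 − 3.82 = 4.04 pp.

4.04 percentage points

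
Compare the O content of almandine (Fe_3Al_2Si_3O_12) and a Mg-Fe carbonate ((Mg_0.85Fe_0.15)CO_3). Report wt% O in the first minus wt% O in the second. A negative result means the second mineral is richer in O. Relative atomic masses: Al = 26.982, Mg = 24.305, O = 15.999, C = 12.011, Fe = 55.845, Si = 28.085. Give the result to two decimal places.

-15.33 percentage points

O in Fe_3Al_2Si_3O_12: molar mass 497.742 g/mol; 12×15.999 = 191.988 g → 38.57 wt%.
O in (Mg_0.85Fe_0.15)CO_3: molar mass 89.044 g/mol; 3×15.999 = 47.997 g → 53.90 wt%.
Difference = 38.57 − 53.90 = -15.33 percentage points.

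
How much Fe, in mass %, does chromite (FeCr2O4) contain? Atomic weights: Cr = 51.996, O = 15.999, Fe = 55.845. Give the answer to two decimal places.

24.95 mass %

Molar mass of FeCr2O4: 1·55.845 + 2·51.996 + 4·15.999 = 223.833 g/mol.
Mass of Fe per formula unit: 1 × 55.845 = 55.845 g.
Weight fraction Fe = 55.845 / 223.833 = 0.2495.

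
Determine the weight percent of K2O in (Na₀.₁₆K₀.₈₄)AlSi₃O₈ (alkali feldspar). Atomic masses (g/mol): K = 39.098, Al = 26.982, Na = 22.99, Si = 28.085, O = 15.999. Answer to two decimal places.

14.35 wt%

Molar mass of (Na₀.₁₆K₀.₈₄)AlSi₃O₈ = 0.16×22.99 + 0.84×39.098 + 1×26.982 + 3×28.085 + 8×15.999 = 275.750 g/mol.
Each formula unit contains 0.84 K, equivalent to 0.84/2 = 0.4200 mol K2O.
M(K2O) = 2×39.098 + 1×15.999 = 94.195 g/mol.
Mass of K2O per formula unit = 0.4200 × 94.195 = 39.562 g.
K2O wt% = 39.562 / 275.750 × 100 = 14.35%.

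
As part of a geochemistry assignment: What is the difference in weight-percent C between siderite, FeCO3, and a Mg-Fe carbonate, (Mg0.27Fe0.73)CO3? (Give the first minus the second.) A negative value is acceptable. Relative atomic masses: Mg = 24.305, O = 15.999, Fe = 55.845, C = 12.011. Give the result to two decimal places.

-0.82 percentage points

M(FeCO3) = 115.853 g/mol, so wt% C = 12.011/115.853 × 100 = 10.37%.
M((Mg0.27Fe0.73)CO3) = 107.337 g/mol, so wt% C = 12.011/107.337 × 100 = 11.19%.
10.37 − 11.19 = -0.82 pp.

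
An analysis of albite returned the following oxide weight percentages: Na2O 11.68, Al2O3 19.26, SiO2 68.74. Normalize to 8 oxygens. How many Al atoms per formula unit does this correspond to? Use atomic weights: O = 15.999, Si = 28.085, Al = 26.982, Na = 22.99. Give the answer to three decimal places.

11.68 wt% Na2O ÷ 61.979 g/mol = 0.18845 mol, giving 0.37690 Na and 0.18845 O.
19.26 wt% Al2O3 ÷ 101.961 g/mol = 0.18890 mol, giving 0.37780 Al and 0.56670 O.
68.74 wt% SiO2 ÷ 60.083 g/mol = 1.14408 mol, giving 1.14408 Si and 2.28816 O.
Oxygen sums to 3.04331; scaling by 8/3.04331 = 2.62872 puts the formula on 8 O.
Al: 0.37780 × 2.62872 = 0.993 atoms per formula unit.

0.993 Al apfu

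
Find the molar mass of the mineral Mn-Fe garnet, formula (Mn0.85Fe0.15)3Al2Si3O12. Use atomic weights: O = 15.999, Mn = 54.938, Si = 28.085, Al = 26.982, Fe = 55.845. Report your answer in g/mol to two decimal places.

495.43 g/mol

M = 2.55·54.938 + 0.45·55.845 + 2·26.982 + 3·28.085 + 12·15.999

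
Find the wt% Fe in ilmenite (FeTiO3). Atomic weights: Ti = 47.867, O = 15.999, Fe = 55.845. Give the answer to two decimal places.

36.81 wt%

Molar mass of FeTiO3: 1×55.845 + 1×47.867 + 3×15.999 = 151.709 g/mol.
Mass of Fe per formula unit: 1 × 55.845 = 55.845 g.
Weight fraction Fe = 55.845 / 151.709 = 0.3681.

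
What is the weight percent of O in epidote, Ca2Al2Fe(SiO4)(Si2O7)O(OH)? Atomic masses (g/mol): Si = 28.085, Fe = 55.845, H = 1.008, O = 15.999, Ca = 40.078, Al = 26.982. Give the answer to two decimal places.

43.04 mass %

Molar mass of Ca2Al2Fe(SiO4)(Si2O7)O(OH): 2*40.078 + 2*26.982 + 1*55.845 + 3*28.085 + 13*15.999 + 1*1.008 = 483.215 g/mol.
Mass of O per formula unit: 13 × 15.999 = 207.987 g.
Weight fraction O = 207.987 / 483.215 = 0.4304.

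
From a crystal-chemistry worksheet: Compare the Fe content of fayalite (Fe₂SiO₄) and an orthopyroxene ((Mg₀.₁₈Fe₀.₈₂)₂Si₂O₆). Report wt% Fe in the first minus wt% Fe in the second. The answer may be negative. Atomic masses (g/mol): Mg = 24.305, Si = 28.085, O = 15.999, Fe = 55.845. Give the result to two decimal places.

18.54 percentage points

Fe in Fe₂SiO₄: molar mass 203.771 g/mol; 2×55.845 = 111.690 g → 54.81 wt%.
Fe in (Mg₀.₁₈Fe₀.₈₂)₂Si₂O₆: molar mass 252.500 g/mol; 1.64×55.845 = 91.586 g → 36.27 wt%.
Difference = 54.81 − 36.27 = 18.54 percentage points.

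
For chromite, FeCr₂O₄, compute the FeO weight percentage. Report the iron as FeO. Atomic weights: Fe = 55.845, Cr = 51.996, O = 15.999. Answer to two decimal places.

32.10 wt%

Molar mass of FeCr₂O₄ = 1×55.845 + 2×51.996 + 4×15.999 = 223.833 g/mol.
Each formula unit contains 1 Fe, equivalent to 1/1 = 1.0000 mol FeO.
M(FeO) = 1×55.845 + 1×15.999 = 71.844 g/mol.
Mass of FeO per formula unit = 1.0000 × 71.844 = 71.844 g.
FeO wt% = 71.844 / 223.833 × 100 = 32.10%.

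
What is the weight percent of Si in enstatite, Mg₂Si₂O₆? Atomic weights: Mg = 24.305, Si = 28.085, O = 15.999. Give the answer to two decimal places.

M(Mg₂Si₂O₆) = 200.774 g/mol.
Si contributes 2 × 28.085 = 56.170 g per mole.
56.170/200.774 = 0.2798 → 27.98%.

27.98 mass %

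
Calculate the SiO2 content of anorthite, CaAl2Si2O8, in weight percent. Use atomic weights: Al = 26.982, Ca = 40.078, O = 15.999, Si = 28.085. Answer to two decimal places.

43.19 wt%

M(CaAl2Si2O8) = 278.204 g/mol; M(SiO2) = 60.083 g/mol.
Moles SiO2 per formula unit = 2 Si ÷ 1 = 2.0000.
SiO2 fraction = (2.0000 × 60.083) / 278.204 = 120.166/278.204 = 0.4319.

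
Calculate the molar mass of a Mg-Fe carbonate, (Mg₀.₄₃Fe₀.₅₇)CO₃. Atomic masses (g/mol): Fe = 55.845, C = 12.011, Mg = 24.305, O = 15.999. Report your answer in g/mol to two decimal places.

102.29 g/mol

The formula mass is the sum 0.43*24.305 + 0.57*55.845 + 1*12.011 + 3*15.999.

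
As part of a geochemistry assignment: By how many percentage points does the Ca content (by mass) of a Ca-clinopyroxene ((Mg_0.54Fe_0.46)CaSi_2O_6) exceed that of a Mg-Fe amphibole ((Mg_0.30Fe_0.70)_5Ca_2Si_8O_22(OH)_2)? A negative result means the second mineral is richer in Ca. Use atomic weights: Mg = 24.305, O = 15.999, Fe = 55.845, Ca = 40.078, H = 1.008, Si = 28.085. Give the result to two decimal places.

8.66 percentage points

M((Mg_0.54Fe_0.46)CaSi_2O_6) = 231.055 g/mol, so wt% Ca = 40.078/231.055 × 100 = 17.35%.
M((Mg_0.30Fe_0.70)_5Ca_2Si_8O_22(OH)_2) = 922.743 g/mol, so wt% Ca = 80.156/922.743 × 100 = 8.69%.
17.35 − 8.69 = 8.66 pp.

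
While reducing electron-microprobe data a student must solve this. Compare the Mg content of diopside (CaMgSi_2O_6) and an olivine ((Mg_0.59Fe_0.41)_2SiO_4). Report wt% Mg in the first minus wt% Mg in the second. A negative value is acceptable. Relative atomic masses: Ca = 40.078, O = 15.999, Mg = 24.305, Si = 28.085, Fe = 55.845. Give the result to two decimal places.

First mineral: 24.305 g Mg in 216.547 g formula = 11.22 wt% Mg.
Second mineral: 28.680 g Mg in 166.554 g formula = 17.22 wt% Mg.
11.22% − 17.22% gives a difference of -6.00 percentage points.

-6.00 percentage points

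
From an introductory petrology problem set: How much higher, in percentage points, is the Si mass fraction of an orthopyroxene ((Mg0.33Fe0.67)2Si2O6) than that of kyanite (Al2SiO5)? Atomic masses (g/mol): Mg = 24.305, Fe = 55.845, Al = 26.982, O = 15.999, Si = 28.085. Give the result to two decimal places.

5.78 percentage points

Si in (Mg0.33Fe0.67)2Si2O6: molar mass 243.038 g/mol; 2×28.085 = 56.170 g → 23.11 wt%.
Si in Al2SiO5: molar mass 162.044 g/mol; 1×28.085 = 28.085 g → 17.33 wt%.
Difference = 23.11 − 17.33 = 5.78 percentage points.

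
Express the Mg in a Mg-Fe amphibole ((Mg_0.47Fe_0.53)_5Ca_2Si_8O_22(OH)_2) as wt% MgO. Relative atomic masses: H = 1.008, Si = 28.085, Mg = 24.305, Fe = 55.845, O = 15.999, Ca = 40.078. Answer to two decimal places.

10.57 wt%

Molar mass of (Mg_0.47Fe_0.53)_5Ca_2Si_8O_22(OH)_2 = 2.35*24.305 + 2.65*55.845 + 2*40.078 + 8*28.085 + 24*15.999 + 2*1.008 = 895.934 g/mol.
Each formula unit contains 2.35 Mg, equivalent to 2.35/1 = 2.3500 mol MgO.
M(MgO) = 1×24.305 + 1×15.999 = 40.304 g/mol.
Mass of MgO per formula unit = 2.3500 × 40.304 = 94.714 g.
MgO wt% = 94.714 / 895.934 × 100 = 10.57%.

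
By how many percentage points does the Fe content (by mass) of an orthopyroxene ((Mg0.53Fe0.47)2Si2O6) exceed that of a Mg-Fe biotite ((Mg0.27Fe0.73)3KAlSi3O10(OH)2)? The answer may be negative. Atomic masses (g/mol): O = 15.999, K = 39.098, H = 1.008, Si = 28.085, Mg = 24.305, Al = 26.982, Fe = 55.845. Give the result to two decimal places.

First mineral: 52.494 g Fe in 230.422 g formula = 22.78 wt% Fe.
Second mineral: 122.301 g Fe in 486.327 g formula = 25.15 wt% Fe.
22.78% − 25.15% gives a difference of -2.37 percentage points.

-2.37 percentage points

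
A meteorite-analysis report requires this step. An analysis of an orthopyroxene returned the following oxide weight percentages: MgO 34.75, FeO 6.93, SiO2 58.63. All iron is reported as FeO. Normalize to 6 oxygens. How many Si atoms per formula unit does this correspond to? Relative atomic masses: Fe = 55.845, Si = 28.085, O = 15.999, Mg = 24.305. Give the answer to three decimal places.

MgO (M=40.304): mol = 0.86220; Mg = 0.86220, O = 0.86220.
FeO (M=71.844): mol = 0.09646; Fe = 0.09646, O = 0.09646.
SiO2 (M=60.083): mol = 0.97582; Si = 0.97582, O = 1.95164.
ΣO = 2.91030; factor = 6/ΣO = 2.06164.
Si apfu = 0.97582 × 2.06164 = 2.012.

2.012 Si apfu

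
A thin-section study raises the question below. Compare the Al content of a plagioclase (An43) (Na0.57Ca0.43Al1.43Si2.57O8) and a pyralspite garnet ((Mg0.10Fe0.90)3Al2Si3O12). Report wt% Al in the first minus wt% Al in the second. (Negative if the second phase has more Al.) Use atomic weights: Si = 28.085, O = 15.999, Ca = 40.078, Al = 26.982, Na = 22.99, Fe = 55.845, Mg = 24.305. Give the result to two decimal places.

M(Na0.57Ca0.43Al1.43Si2.57O8) = 269.093 g/mol, so wt% Al = 38.584/269.093 × 100 = 14.34%.
M((Mg0.10Fe0.90)3Al2Si3O12) = 488.280 g/mol, so wt% Al = 53.964/488.280 × 100 = 11.05%.
14.34 − 11.05 = 3.29 pp.

3.29 percentage points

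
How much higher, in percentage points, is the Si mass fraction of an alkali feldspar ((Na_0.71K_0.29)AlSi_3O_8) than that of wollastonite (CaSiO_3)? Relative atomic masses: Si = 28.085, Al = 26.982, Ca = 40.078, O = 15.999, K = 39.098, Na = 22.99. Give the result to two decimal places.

7.39 percentage points

M((Na_0.71K_0.29)AlSi_3O_8) = 266.890 g/mol, so wt% Si = 84.255/266.890 × 100 = 31.57%.
M(CaSiO_3) = 116.160 g/mol, so wt% Si = 28.085/116.160 × 100 = 24.18%.
31.57 − 24.18 = 7.39 pp.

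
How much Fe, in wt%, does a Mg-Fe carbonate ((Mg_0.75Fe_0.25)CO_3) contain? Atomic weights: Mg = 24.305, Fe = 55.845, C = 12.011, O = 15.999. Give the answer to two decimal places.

15.14 wt%

M((Mg_0.75Fe_0.25)CO_3) = 92.198 g/mol.
Fe contributes 0.25 × 55.845 = 13.961 g per mole.
13.961/92.198 = 0.1514 → 15.14%.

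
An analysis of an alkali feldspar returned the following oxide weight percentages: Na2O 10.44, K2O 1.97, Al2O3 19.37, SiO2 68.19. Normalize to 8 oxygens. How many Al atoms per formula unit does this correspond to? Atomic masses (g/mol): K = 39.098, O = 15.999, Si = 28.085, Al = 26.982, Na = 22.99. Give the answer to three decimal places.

1.003 Al apfu

Na2O (M=61.979): mol = 0.16844; Na = 0.33688, O = 0.16844.
K2O (M=94.195): mol = 0.02091; K = 0.04182, O = 0.02091.
Al2O3 (M=101.961): mol = 0.18997; Al = 0.37994, O = 0.56991.
SiO2 (M=60.083): mol = 1.13493; Si = 1.13493, O = 2.26986.
ΣO = 3.02912; factor = 8/ΣO = 2.64103.
Al apfu = 0.37994 × 2.64103 = 1.003.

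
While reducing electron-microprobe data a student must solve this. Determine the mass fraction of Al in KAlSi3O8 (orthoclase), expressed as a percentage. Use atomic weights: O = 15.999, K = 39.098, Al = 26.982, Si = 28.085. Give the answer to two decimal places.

Molar mass of KAlSi3O8: 1*39.098 + 1*26.982 + 3*28.085 + 8*15.999 = 278.327 g/mol.
Mass of Al per formula unit: 1 × 26.982 = 26.982 g.
Weight fraction Al = 26.982 / 278.327 = 0.0969.

9.69 wt%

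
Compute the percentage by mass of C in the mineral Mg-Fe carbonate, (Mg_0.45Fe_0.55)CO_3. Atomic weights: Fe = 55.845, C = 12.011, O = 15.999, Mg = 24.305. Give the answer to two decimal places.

11.81 mass %

Formula mass = 0.45·24.305 + 0.55·55.845 + 1·12.011 + 3·15.999 = 101.660 g/mol, of which 12.011 g is C.
So C makes up 12.011/101.660 = 0.1181 of the mass, i.e. 11.81%.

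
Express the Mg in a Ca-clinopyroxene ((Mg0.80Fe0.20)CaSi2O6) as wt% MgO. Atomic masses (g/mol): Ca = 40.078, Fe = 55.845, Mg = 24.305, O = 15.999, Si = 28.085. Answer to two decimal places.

14.47 wt%

Formula mass = 222.855 g/mol.
0.80 Mg → 0.8000 mol MgO per formula unit; M(MgO) = 40.304, so MgO mass = 32.243 g.
32.243/222.855 × 100 = 14.47 wt%.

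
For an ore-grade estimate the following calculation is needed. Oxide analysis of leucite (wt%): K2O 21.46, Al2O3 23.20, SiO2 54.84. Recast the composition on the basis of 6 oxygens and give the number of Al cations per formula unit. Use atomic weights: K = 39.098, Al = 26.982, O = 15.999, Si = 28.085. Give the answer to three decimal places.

0.998 Al apfu

21.46 wt% K2O ÷ 94.195 g/mol = 0.22783 mol, giving 0.45566 K and 0.22783 O.
23.20 wt% Al2O3 ÷ 101.961 g/mol = 0.22754 mol, giving 0.45508 Al and 0.68262 O.
54.84 wt% SiO2 ÷ 60.083 g/mol = 0.91274 mol, giving 0.91274 Si and 1.82548 O.
Oxygen sums to 2.73593; scaling by 6/2.73593 = 2.19304 puts the formula on 6 O.
Al: 0.45508 × 2.19304 = 0.998 atoms per formula unit.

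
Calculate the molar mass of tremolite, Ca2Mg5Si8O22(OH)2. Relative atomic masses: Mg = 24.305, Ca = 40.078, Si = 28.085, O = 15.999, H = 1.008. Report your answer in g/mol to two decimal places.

The formula mass is the sum 2(40.078) + 5(24.305) + 8(28.085) + 24(15.999) + 2(1.008).

812.35 g/mol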